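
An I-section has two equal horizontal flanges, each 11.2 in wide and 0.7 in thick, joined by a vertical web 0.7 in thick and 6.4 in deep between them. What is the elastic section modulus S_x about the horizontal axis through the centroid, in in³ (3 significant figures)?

S_x ≈ 54.8 in³

Treat the section as a set of non-overlapping primitives; coordinates are from the bounding-box lower-left.
Bottom flange: 11.2 × 0.7, A = 7.84 in², y = 0.35 in, Ī = 0.32013 in⁴.
Web: 0.7 × 6.4, A = 4.48 in², y = 3.9 in, Ī = 15.292 in⁴.
Top flange: 11.2 × 0.7, A = 7.84 in², y = 7.45 in, Ī = 0.32013 in⁴.
By symmetry the centroid is at mid-height, ȳ = 3.9 in.
Transfer each piece to the horizontal axis through the centroid using Ī + A·d² with d = y − 3.9:
  bottom flange: d = -3.55 in → contributes +99.124 in⁴
  web: d = 0 in → contributes +15.292 in⁴
  top flange: d = 3.55 in → contributes +99.124 in⁴
Total I = 213.54 in⁴.
Extreme fibre distance c = 3.9 in; S = I/c = 54.754 in³.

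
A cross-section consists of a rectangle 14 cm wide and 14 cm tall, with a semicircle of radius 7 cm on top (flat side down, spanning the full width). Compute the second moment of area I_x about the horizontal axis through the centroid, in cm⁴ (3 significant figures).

Break the section into simple shapes (no overlaps), measuring from the bottom-left corner of the bounding box.
Rectangular body: 14 × 14, A = 196 cm², y = 7 cm, Ī = 3201.3 cm⁴.
Semicircular cap: semicircle r = 7, A = 76.969 cm², y = 16.971 cm, Ī = 263.53 cm⁴.
Centroid: ȳ = ΣA·y / ΣA = 9.8115 cm.
Transfer each piece to the horizontal axis through the centroid using Ī + A·d² with d = y − 9.8115:
  rectangular body: d = -2.8115 cm → contributes +4750.6 cm⁴
  semicircular cap: d = 7.1594 cm → contributes +4208.7 cm⁴
Total I = 8959.3 cm⁴.

I_x ≈ 8960 cm⁴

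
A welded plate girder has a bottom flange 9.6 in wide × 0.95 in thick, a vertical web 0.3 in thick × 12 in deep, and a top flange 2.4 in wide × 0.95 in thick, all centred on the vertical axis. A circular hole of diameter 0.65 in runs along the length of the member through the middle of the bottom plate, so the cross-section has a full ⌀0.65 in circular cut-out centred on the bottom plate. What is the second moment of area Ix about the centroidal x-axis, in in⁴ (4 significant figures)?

Decompose the section into non-overlapping parts with the origin at the bottom-left of its bounding rectangle.
Bottom plate: 9.6 × 0.95, A = 9.12 in², y = 0.475 in, Ī = 0.6859 in⁴.
Web plate: 0.3 × 12, A = 3.6 in², y = 6.95 in, Ī = 43.2 in⁴.
Top plate: 2.4 × 0.95, A = 2.28 in², y = 13.425 in, Ī = 0.171475 in⁴.
Hole (subtracted): ⌀0.65, A = 0.331831 in², y = 0.475 in, Ī = 0.00876241 in⁴.
Centroid: ȳ = ΣA·y / ΣA = 4.07709 in.
Transfer each piece to the centroidal x-axis using Ī + A·d² with d = y − 4.07709:
  bottom plate: d = -3.60209 in → contributes +119.018 in⁴
  web plate: d = 2.87291 in → contributes +72.9131 in⁴
  top plate: d = 9.34791 in → contributes +199.406 in⁴
  hole: d = -3.60209 in → contributes −4.31427 in⁴
Total I = 387.023 in⁴.

Ix ≈ 387.0 in⁴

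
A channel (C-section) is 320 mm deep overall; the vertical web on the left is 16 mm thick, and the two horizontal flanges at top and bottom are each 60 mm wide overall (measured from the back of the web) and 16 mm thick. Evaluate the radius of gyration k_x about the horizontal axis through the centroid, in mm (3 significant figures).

Decompose the section into non-overlapping parts with the origin at the bottom-left of its bounding rectangle.
Web: 16 × 320, A = 5 120 mm², y = 160 mm, Ī = 43 690 667 mm⁴.
Top flange (beyond web): 44 × 16, A = 704 mm², y = 312 mm, Ī = 15 019 mm⁴.
Bottom flange (beyond web): 44 × 16, A = 704 mm², y = 8 mm, Ī = 15 019 mm⁴.
By symmetry the centroid is at mid-height, ȳ = 160 mm.
Transfer each piece to the horizontal axis through the centroid using Ī + A·d² with d = y − 160:
  web: d = 0 mm → contributes +43 690 667 mm⁴
  top flange (beyond web): d = 152 mm → contributes +16 280 235 mm⁴
  bottom flange (beyond web): d = -152 mm → contributes +16 280 235 mm⁴
Total I = 76 251 136 mm⁴.
Radius of gyration: k = √(I/A) = √(76 251 136 / 6 528) = 108.08 mm.

k_x ≈ 108 mm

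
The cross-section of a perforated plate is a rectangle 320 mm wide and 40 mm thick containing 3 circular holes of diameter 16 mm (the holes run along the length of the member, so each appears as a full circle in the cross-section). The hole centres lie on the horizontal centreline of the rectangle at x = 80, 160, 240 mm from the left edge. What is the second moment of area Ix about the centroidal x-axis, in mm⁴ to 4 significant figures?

Ix ≈ 1.697 × 10⁶ mm⁴

Break the section into simple shapes (no overlaps), measuring from the bottom-left corner of the bounding box.
Plate: 320 × 40, A = 12 800 mm², y = 20 mm, Ī = 1 706 667 mm⁴.
Hole 1 (subtracted): ⌀16, A = 201.062 mm², y = 20 mm, Ī = 3216.99 mm⁴.
Hole 2 (subtracted): ⌀16, A = 201.062 mm², y = 20 mm, Ī = 3216.99 mm⁴.
Hole 3 (subtracted): ⌀16, A = 201.062 mm², y = 20 mm, Ī = 3216.99 mm⁴.
By symmetry the centroid is at mid-height, ȳ = 20 mm.
All pieces are centred on the centroidal x-axis, so I = ΣĪ (holes subtracted) = 1 697 016 mm⁴.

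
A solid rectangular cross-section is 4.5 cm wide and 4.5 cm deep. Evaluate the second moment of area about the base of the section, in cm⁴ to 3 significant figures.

I_base ≈ 137 cm⁴

The section: 4.5 × 4.5, A = 20.25 cm², y = 2.25 cm, Ī = 34.172 cm⁴.
Transfer it to the bottom edge using Ī + A·d² with d = y − 0:
  the section: d = 2.25 cm → contributes +136.69 cm⁴
Total I = 136.69 cm⁴.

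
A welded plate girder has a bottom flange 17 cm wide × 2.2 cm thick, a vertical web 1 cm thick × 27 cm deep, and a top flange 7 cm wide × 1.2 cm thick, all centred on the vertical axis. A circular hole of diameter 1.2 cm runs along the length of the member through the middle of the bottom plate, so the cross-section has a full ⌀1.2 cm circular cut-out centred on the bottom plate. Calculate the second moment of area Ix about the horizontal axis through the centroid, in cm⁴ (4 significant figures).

Ix ≈ 8699 cm⁴

Treat the section as a set of non-overlapping primitives; coordinates are from the bounding-box lower-left.
Bottom plate: 17 × 2.2, A = 37.4 cm², y = 1.1 cm, Ī = 15.0847 cm⁴.
Web plate: 1 × 27, A = 27 cm², y = 15.7 cm, Ī = 1640.25 cm⁴.
Top plate: 7 × 1.2, A = 8.4 cm², y = 29.8 cm, Ī = 1.008 cm⁴.
Hole (subtracted): ⌀1.2, A = 1.13097 cm², y = 1.1 cm, Ī = 0.101788 cm⁴.
Centroid: ȳ = ΣA·y / ΣA = 9.96408 cm.
Transfer each piece to the horizontal axis through the centroid using Ī + A·d² with d = y − 9.96408:
  bottom plate: d = -8.86408 cm → contributes +2953.67 cm⁴
  web plate: d = 5.73592 cm → contributes +2528.57 cm⁴
  top plate: d = 19.8359 cm → contributes +3306.1 cm⁴
  hole: d = -8.86408 cm → contributes −88.9645 cm⁴
Total I = 8699.38 cm⁴.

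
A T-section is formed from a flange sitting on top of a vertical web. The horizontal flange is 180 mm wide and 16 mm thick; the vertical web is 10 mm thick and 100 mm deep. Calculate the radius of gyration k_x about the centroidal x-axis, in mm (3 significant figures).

Split into non-overlapping primitives; take the origin at the lower-left of the bounding box.
Flange: 180 × 16, A = 2 880 mm², y = 108 mm, Ī = 61 440 mm⁴.
Web: 10 × 100, A = 1 000 mm², y = 50 mm, Ī = 833 333 mm⁴.
Centroid: ȳ = ΣA·y / ΣA = 93.052 mm.
Transfer each piece to the centroidal x-axis using Ī + A·d² with d = y − 93.052:
  flange: d = 14.948 mm → contributes +704 994 mm⁴
  web: d = -43.052 mm → contributes +2 686 769 mm⁴
Total I = 3 391 763 mm⁴.
Radius of gyration: k = √(I/A) = √(3 391 763 / 3 880) = 29.566 mm.

k_x ≈ 29.6 mm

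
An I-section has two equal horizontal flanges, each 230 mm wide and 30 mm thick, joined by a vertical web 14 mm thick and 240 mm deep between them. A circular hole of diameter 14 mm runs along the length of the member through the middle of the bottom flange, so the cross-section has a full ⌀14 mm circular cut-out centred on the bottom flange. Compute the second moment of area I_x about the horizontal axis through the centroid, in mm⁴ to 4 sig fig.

I_x ≈ 2.658 × 10⁸ mm⁴

Treat the section as a set of non-overlapping primitives; coordinates are from the bounding-box lower-left.
Bottom flange: 230 × 30, A = 6 900 mm², y = 15 mm, Ī = 517 500 mm⁴.
Web: 14 × 240, A = 3 360 mm², y = 150 mm, Ī = 16 128 000 mm⁴.
Top flange: 230 × 30, A = 6 900 mm², y = 285 mm, Ī = 517 500 mm⁴.
Hole (subtracted): ⌀14, A = 153.938 mm², y = 15 mm, Ī = 1885.74 mm⁴.
Centroid: ȳ = ΣA·y / ΣA = 151.222 mm.
Transfer each piece to the horizontal axis through the centroid using Ī + A·d² with d = y − 151.222:
  bottom flange: d = -136.222 mm → contributes +128 556 915 mm⁴
  web: d = -1.22201 mm → contributes +16 133 018 mm⁴
  top flange: d = 133.778 mm → contributes +124 003 693 mm⁴
  hole: d = -136.222 mm → contributes −2 858 427 mm⁴
Total I = 265 835 198 mm⁴.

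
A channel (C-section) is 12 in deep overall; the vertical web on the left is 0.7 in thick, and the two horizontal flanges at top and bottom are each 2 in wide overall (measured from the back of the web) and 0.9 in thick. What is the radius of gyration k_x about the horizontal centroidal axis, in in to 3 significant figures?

k_x ≈ 4.01 in

Decompose the section into non-overlapping parts with the origin at the bottom-left of its bounding rectangle.
Web: 0.7 × 12, A = 8.4 in², y = 6 in, Ī = 100.8 in⁴.
Top flange (beyond web): 1.3 × 0.9, A = 1.17 in², y = 11.55 in, Ī = 0.078975 in⁴.
Bottom flange (beyond web): 1.3 × 0.9, A = 1.17 in², y = 0.45 in, Ī = 0.078975 in⁴.
By symmetry the centroid is at mid-height, ȳ = 6 in.
Transfer each piece to the horizontal centroidal axis using Ī + A·d² with d = y − 6:
  web: d = 0 in → contributes +100.8 in⁴
  top flange (beyond web): d = 5.55 in → contributes +36.118 in⁴
  bottom flange (beyond web): d = -5.55 in → contributes +36.118 in⁴
Total I = 173.04 in⁴.
Radius of gyration: k = √(I/A) = √(173.04 / 10.74) = 4.0139 in.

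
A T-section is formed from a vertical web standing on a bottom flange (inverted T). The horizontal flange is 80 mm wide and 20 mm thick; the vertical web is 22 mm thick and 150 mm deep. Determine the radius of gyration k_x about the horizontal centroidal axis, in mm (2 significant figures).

Break the section into simple shapes (no overlaps), measuring from the bottom-left corner of the bounding box.
Flange: 80 × 20, A = 1 600 mm², y = 10 mm, Ī = 53 333 mm⁴.
Web: 22 × 150, A = 3 300 mm², y = 95 mm, Ī = 6 187 500 mm⁴.
Centroid: ȳ = ΣA·y / ΣA = 67.24 mm.
Transfer each piece to the horizontal centroidal axis using Ī + A·d² with d = y − 67.24:
  flange: d = -57.24 mm → contributes +5 296 499 mm⁴
  web: d = 27.76 mm → contributes +8 729 641 mm⁴
Total I = 14 026 139 mm⁴.
Radius of gyration: k = √(I/A) = √(14 026 139 / 4 900) = 53.5 mm.

k_x ≈ 54 mm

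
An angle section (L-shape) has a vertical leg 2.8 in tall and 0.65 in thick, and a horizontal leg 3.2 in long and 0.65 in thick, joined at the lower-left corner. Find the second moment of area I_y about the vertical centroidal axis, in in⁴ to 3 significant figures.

Split into non-overlapping primitives; take the origin at the lower-left of the bounding box.
Vertical leg: 0.65 × 2.8, A = 1.82 in², x = 0.325 in, Ī = 0.064079 in⁴.
Horizontal leg (remainder): 2.55 × 0.65, A = 1.6575 in², x = 1.925 in, Ī = 0.89816 in⁴.
Centroid: x̄ = ΣA·x / ΣA = 1.0876 in.
Transfer each piece to the vertical centroidal axis using Ī + A·d² with d = x − 1.0876:
  vertical leg: d = -0.76262 in → contributes +1.1226 in⁴
  horizontal leg (remainder): d = 0.83738 in → contributes +2.0604 in⁴
Total I = 3.183 in⁴.

I_y ≈ 3.18 in⁴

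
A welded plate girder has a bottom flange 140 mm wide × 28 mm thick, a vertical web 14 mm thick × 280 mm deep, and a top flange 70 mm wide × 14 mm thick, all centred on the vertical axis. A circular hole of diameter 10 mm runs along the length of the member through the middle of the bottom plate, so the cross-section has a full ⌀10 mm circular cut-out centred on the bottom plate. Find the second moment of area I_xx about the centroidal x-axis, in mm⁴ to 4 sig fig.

I_xx ≈ 1.153 × 10⁸ mm⁴

Treat the section as a set of non-overlapping primitives; coordinates are from the bounding-box lower-left.
Bottom plate: 140 × 28, A = 3 920 mm², y = 14 mm, Ī = 256 107 mm⁴.
Web plate: 14 × 280, A = 3 920 mm², y = 168 mm, Ī = 25 610 667 mm⁴.
Top plate: 70 × 14, A = 980 mm², y = 315 mm, Ī = 16006.7 mm⁴.
Hole (subtracted): ⌀10, A = 78.5398 mm², y = 14 mm, Ī = 490.874 mm⁴.
Centroid: ȳ = ΣA·y / ΣA = 116.804 mm.
Transfer each piece to the centroidal x-axis using Ī + A·d² with d = y − 116.804:
  bottom plate: d = -102.804 mm → contributes +41 685 533 mm⁴
  web plate: d = 51.1957 mm → contributes +35 884 971 mm⁴
  top plate: d = 198.196 mm → contributes +38 511 898 mm⁴
  hole: d = -102.804 mm → contributes −830 557 mm⁴
Total I = 115 251 846 mm⁴.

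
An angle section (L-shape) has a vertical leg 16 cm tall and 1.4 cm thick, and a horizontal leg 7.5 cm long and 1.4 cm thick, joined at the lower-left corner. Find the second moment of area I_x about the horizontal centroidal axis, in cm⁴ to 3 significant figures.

Break the section into simple shapes (no overlaps), measuring from the bottom-left corner of the bounding box.
Vertical leg: 1.4 × 16, A = 22.4 cm², y = 8 cm, Ī = 477.87 cm⁴.
Horizontal leg (remainder): 6.1 × 1.4, A = 8.54 cm², y = 0.7 cm, Ī = 1.3949 cm⁴.
Centroid: ȳ = ΣA·y / ΣA = 5.9851 cm.
Transfer each piece to the horizontal centroidal axis using Ī + A·d² with d = y − 5.9851:
  vertical leg: d = 2.0149 cm → contributes +568.81 cm⁴
  horizontal leg (remainder): d = -5.2851 cm → contributes +239.93 cm⁴
Total I = 808.74 cm⁴.

I_x ≈ 809 cm⁴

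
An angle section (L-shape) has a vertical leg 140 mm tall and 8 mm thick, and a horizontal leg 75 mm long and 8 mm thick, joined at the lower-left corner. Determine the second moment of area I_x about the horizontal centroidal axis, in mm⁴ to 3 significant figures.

I_x ≈ 3.41 × 10⁶ mm⁴

Break the section into simple shapes (no overlaps), measuring from the bottom-left corner of the bounding box.
Vertical leg: 8 × 140, A = 1 120 mm², y = 70 mm, Ī = 1 829 333 mm⁴.
Horizontal leg (remainder): 67 × 8, A = 536 mm², y = 4 mm, Ī = 2858.7 mm⁴.
Centroid: ȳ = ΣA·y / ΣA = 48.638 mm.
Transfer each piece to the horizontal centroidal axis using Ī + A·d² with d = y − 48.638:
  vertical leg: d = 21.362 mm → contributes +2 340 444 mm⁴
  horizontal leg (remainder): d = -44.638 mm → contributes +1 070 851 mm⁴
Total I = 3 411 295 mm⁴.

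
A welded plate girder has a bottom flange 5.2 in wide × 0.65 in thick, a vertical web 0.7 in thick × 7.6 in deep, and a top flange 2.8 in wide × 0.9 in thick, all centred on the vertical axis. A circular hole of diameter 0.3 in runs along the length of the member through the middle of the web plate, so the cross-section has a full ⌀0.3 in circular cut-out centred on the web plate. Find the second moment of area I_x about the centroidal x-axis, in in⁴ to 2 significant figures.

Treat the section as a set of non-overlapping primitives; coordinates are from the bounding-box lower-left.
Bottom plate: 5.2 × 0.65, A = 3.38 in², y = 0.325 in, Ī = 0.119 in⁴.
Web plate: 0.7 × 7.6, A = 5.32 in², y = 4.45 in, Ī = 25.61 in⁴.
Top plate: 2.8 × 0.9, A = 2.52 in², y = 8.7 in, Ī = 0.1701 in⁴.
Hole (subtracted): ⌀0.3, A = 0.07069 in², y = 4.45 in, Ī = 0.0003976 in⁴.
Centroid: ȳ = ΣA·y / ΣA = 4.16 in.
Transfer each piece to the centroidal x-axis using Ī + A·d² with d = y − 4.16:
  bottom plate: d = -3.835 in → contributes +49.83 in⁴
  web plate: d = 0.2899 in → contributes +26.05 in⁴
  top plate: d = 4.54 in → contributes +52.11 in⁴
  hole: d = 0.2899 in → contributes −0.006339 in⁴
Total I = 128 in⁴.

I_x ≈ 130 in⁴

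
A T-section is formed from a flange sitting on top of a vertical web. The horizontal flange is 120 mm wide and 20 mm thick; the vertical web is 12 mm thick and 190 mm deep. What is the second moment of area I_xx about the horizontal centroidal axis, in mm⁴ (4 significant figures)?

I_xx ≈ 1.983 × 10⁷ mm⁴

Split into non-overlapping primitives; take the origin at the lower-left of the bounding box.
Flange: 120 × 20, A = 2 400 mm², y = 200 mm, Ī = 80 000 mm⁴.
Web: 12 × 190, A = 2 280 mm², y = 95 mm, Ī = 6 859 000 mm⁴.
Centroid: ȳ = ΣA·y / ΣA = 148.846 mm.
Transfer each piece to the horizontal centroidal axis using Ī + A·d² with d = y − 148.846:
  flange: d = 51.1538 mm → contributes +6 360 118 mm⁴
  web: d = -53.8462 mm → contributes +13 469 651 mm⁴
Total I = 19 829 769 mm⁴.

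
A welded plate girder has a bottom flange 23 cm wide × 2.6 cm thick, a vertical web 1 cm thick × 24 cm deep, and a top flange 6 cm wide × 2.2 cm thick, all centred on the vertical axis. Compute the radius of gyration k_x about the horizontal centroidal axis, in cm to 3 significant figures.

Break the section into simple shapes (no overlaps), measuring from the bottom-left corner of the bounding box.
Bottom plate: 23 × 2.6, A = 59.8 cm², y = 1.3 cm, Ī = 33.687 cm⁴.
Web plate: 1 × 24, A = 24 cm², y = 14.6 cm, Ī = 1 152 cm⁴.
Top plate: 6 × 2.2, A = 13.2 cm², y = 27.7 cm, Ī = 5.324 cm⁴.
Centroid: ȳ = ΣA·y / ΣA = 8.1833 cm.
Transfer each piece to the horizontal centroidal axis using Ī + A·d² with d = y − 8.1833:
  bottom plate: d = -6.8833 cm → contributes +2 867 cm⁴
  web plate: d = 6.4167 cm → contributes +2140.2 cm⁴
  top plate: d = 19.517 cm → contributes +5033.2 cm⁴
Total I = 10 040 cm⁴.
Radius of gyration: k = √(I/A) = √(10 040 / 97) = 10.174 cm.

k_x ≈ 10.2 cm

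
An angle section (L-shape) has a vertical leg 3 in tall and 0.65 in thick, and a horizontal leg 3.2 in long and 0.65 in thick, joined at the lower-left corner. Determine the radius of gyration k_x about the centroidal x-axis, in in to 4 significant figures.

k_x ≈ 0.8743 in

Treat the section as a set of non-overlapping primitives; coordinates are from the bounding-box lower-left.
Vertical leg: 0.65 × 3, A = 1.95 in², y = 1.5 in, Ī = 1.4625 in⁴.
Horizontal leg (remainder): 2.55 × 0.65, A = 1.6575 in², y = 0.325 in, Ī = 0.0583578 in⁴.
Centroid: ȳ = ΣA·y / ΣA = 0.960135 in.
Transfer each piece to the centroidal x-axis using Ī + A·d² with d = y − 0.960135:
  vertical leg: d = 0.539865 in → contributes +2.03084 in⁴
  horizontal leg (remainder): d = -0.635135 in → contributes +0.726988 in⁴
Total I = 2.75782 in⁴.
Radius of gyration: k = √(I/A) = √(2.75782 / 3.6075) = 0.874339 in.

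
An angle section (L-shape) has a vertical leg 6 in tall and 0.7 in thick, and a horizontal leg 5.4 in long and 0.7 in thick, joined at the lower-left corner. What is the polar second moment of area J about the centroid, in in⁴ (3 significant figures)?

Decompose the section into non-overlapping parts with the origin at the bottom-left of its bounding rectangle.
Vertical leg: 0.7 × 6, A = 4.2 in², y = 3 in, Ī = 12.6 in⁴.
Horizontal leg (remainder): 4.7 × 0.7, A = 3.29 in², y = 0.35 in, Ī = 0.13434 in⁴.
Centroid: ȳ = ΣA·y / ΣA = 1.836 in.
Transfer each piece to the centroidal x-axis using Ī + A·d² with d = y − 1.836:
  vertical leg: d = 1.164 in → contributes +18.291 in⁴
  horizontal leg (remainder): d = -1.486 in → contributes +7.3991 in⁴
Total I = 25.69 in⁴.
For the y-axis: x̄ = 1.536 in.
Repeating about the centroidal y-axis gives I_y = 19.677 in⁴.
Polar second moment: J = I_x + I_y = 45.367 in⁴.

J ≈ 45.4 in⁴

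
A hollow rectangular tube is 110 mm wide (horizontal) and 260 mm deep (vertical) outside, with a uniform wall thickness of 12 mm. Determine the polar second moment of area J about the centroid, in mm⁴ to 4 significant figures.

Treat the section as a set of non-overlapping primitives; coordinates are from the bounding-box lower-left.
Outer rectangle: 110 × 260, A = 28 600 mm², y = 130 mm, Ī = 161 113 333 mm⁴.
Inner void (subtracted): 86 × 236, A = 20 296 mm², y = 130 mm, Ī = 94 200 501 mm⁴.
By symmetry the centroid is at mid-height, ȳ = 130 mm.
All pieces are centred on the centroidal x-axis, so I = ΣĪ (holes subtracted) = 66 912 832 mm⁴.
Repeating about the centroidal y-axis gives I_y = 16 329 232 mm⁴.
Polar second moment: J = I_x + I_y = 83 242 064 mm⁴.

J ≈ 8.324 × 10⁷ mm⁴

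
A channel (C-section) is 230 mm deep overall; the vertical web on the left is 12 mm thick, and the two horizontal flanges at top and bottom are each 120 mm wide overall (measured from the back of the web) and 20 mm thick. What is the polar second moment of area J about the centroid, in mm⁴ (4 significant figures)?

Treat the section as a set of non-overlapping primitives; coordinates are from the bounding-box lower-left.
Web: 12 × 230, A = 2 760 mm², y = 115 mm, Ī = 12 167 000 mm⁴.
Top flange (beyond web): 108 × 20, A = 2 160 mm², y = 220 mm, Ī = 72 000 mm⁴.
Bottom flange (beyond web): 108 × 20, A = 2 160 mm², y = 10 mm, Ī = 72 000 mm⁴.
By symmetry the centroid is at mid-height, ȳ = 115 mm.
Transfer each piece to the centroidal x-axis using Ī + A·d² with d = y − 115:
  web: d = 0 mm → contributes +12 167 000 mm⁴
  top flange (beyond web): d = 105 mm → contributes +23 886 000 mm⁴
  bottom flange (beyond web): d = -105 mm → contributes +23 886 000 mm⁴
Total I = 59 939 000 mm⁴.
For the y-axis: x̄ = 42.6102 mm.
Repeating about the centroidal y-axis gives I_y = 10 294 804 mm⁴.
Polar second moment: J = I_x + I_y = 70 233 804 mm⁴.

J ≈ 7.023 × 10⁷ mm⁴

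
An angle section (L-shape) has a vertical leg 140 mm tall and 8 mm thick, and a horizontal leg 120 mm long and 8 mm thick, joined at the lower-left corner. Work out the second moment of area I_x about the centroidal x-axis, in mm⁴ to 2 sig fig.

I_x ≈ 4.0 × 10⁶ mm⁴

Treat the section as a set of non-overlapping primitives; coordinates are from the bounding-box lower-left.
Vertical leg: 8 × 140, A = 1 120 mm², y = 70 mm, Ī = 1 829 333 mm⁴.
Horizontal leg (remainder): 112 × 8, A = 896 mm², y = 4 mm, Ī = 4 779 mm⁴.
Centroid: ȳ = ΣA·y / ΣA = 40.67 mm.
Transfer each piece to the centroidal x-axis using Ī + A·d² with d = y − 40.67:
  vertical leg: d = 29.33 mm → contributes +2 793 031 mm⁴
  horizontal leg (remainder): d = -36.67 mm → contributes +1 209 401 mm⁴
Total I = 4 002 432 mm⁴.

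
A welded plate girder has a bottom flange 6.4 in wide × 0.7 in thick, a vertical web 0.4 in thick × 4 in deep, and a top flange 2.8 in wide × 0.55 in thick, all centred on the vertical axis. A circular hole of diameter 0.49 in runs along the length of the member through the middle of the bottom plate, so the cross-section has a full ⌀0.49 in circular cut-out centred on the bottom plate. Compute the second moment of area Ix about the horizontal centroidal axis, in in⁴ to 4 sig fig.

Treat the section as a set of non-overlapping primitives; coordinates are from the bounding-box lower-left.
Bottom plate: 6.4 × 0.7, A = 4.48 in², y = 0.35 in, Ī = 0.182933 in⁴.
Web plate: 0.4 × 4, A = 1.6 in², y = 2.7 in, Ī = 2.13333 in⁴.
Top plate: 2.8 × 0.55, A = 1.54 in², y = 4.975 in, Ī = 0.0388208 in⁴.
Hole (subtracted): ⌀0.49, A = 0.188574 in², y = 0.35 in, Ī = 0.00282979 in⁴.
Centroid: ȳ = ΣA·y / ΣA = 1.81439 in.
Transfer each piece to the horizontal centroidal axis using Ī + A·d² with d = y − 1.81439:
  bottom plate: d = -1.46439 in → contributes +9.79001 in⁴
  web plate: d = 0.885611 in → contributes +3.38822 in⁴
  top plate: d = 3.16061 in → contributes +15.4226 in⁴
  hole: d = -1.46439 in → contributes −0.407215 in⁴
Total I = 28.1936 in⁴.

Ix ≈ 28.19 in⁴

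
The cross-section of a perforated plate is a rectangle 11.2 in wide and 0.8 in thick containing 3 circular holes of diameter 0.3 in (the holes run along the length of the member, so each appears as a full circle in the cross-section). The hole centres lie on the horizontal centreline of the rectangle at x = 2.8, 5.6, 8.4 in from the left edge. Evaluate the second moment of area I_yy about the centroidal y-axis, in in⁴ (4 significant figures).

I_yy ≈ 92.55 in⁴

Split into non-overlapping primitives; take the origin at the lower-left of the bounding box.
Plate: 11.2 × 0.8, A = 8.96 in², x = 5.6 in, Ī = 93.6619 in⁴.
Hole 1 (subtracted): ⌀0.3, A = 0.0706858 in², x = 2.8 in, Ī = 0.000397608 in⁴.
Hole 2 (subtracted): ⌀0.3, A = 0.0706858 in², x = 5.6 in, Ī = 0.000397608 in⁴.
Hole 3 (subtracted): ⌀0.3, A = 0.0706858 in², x = 8.4 in, Ī = 0.000397608 in⁴.
By symmetry the centroid is at mid-width, x̄ = 5.6 in.
Transfer each piece to the centroidal y-axis using Ī + A·d² with d = x − 5.6:
  plate: d = 0 in → contributes +93.6619 in⁴
  hole 1: d = -2.8 in → contributes −0.554575 in⁴
  hole 2: d = 0 in → contributes −0.000397608 in⁴
  hole 3: d = 2.8 in → contributes −0.554575 in⁴
Total I = 92.5523 in⁴.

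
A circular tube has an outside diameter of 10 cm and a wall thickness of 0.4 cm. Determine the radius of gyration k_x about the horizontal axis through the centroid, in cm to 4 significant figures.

Break the section into simple shapes (no overlaps), measuring from the bottom-left corner of the bounding box.
Outer circle: ⌀10, A = 78.5398 cm², y = 5 cm, Ī = 490.874 cm⁴.
Bore (subtracted): ⌀9.2, A = 66.4761 cm², y = 5 cm, Ī = 351.659 cm⁴.
By symmetry the centroid is at mid-height, ȳ = 5 cm.
All pieces are centred on the horizontal axis through the centroid, so I = ΣĪ (holes subtracted) = 139.215 cm⁴.
Radius of gyration: k = √(I/A) = √(139.215 / 12.0637) = 3.39706 cm.

k_x ≈ 3.397 cm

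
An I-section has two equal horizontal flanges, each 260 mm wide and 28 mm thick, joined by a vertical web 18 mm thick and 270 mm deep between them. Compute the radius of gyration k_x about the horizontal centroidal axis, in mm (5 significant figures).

Decompose the section into non-overlapping parts with the origin at the bottom-left of its bounding rectangle.
Bottom flange: 260 × 28, A = 7 280 mm², y = 14 mm, Ī = 475626.7 mm⁴.
Web: 18 × 270, A = 4 860 mm², y = 163 mm, Ī = 29 524 500 mm⁴.
Top flange: 260 × 28, A = 7 280 mm², y = 312 mm, Ī = 475626.7 mm⁴.
By symmetry the centroid is at mid-height, ȳ = 163 mm.
Transfer each piece to the horizontal centroidal axis using Ī + A·d² with d = y − 163:
  bottom flange: d = -149 mm → contributes +162 098 907 mm⁴
  web: d = 0 mm → contributes +29 524 500 mm⁴
  top flange: d = 149 mm → contributes +162 098 907 mm⁴
Total I = 353 722 313 mm⁴.
Radius of gyration: k = √(I/A) = √(353 722 313 / 19 420) = 134.9605 mm.

k_x ≈ 134.96 mm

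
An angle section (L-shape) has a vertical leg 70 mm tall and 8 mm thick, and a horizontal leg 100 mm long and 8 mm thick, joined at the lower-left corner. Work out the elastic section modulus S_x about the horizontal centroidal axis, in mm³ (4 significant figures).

Split into non-overlapping primitives; take the origin at the lower-left of the bounding box.
Vertical leg: 8 × 70, A = 560 mm², y = 35 mm, Ī = 228 667 mm⁴.
Horizontal leg (remainder): 92 × 8, A = 736 mm², y = 4 mm, Ī = 3925.33 mm⁴.
Centroid: ȳ = ΣA·y / ΣA = 17.3951 mm.
Transfer each piece to the horizontal centroidal axis using Ī + A·d² with d = y − 17.3951:
  vertical leg: d = 17.6049 mm → contributes +402 230 mm⁴
  horizontal leg (remainder): d = -13.3951 mm → contributes +135 984 mm⁴
Total I = 538 214 mm⁴.
Extreme fibre distance c = 52.6049 mm; S = I/c = 10231.2 mm³.

S_x ≈ 1.023 × 10⁴ mm³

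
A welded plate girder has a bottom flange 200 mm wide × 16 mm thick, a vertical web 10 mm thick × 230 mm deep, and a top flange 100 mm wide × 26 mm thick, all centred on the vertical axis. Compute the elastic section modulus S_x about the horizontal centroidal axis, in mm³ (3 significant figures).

S_x ≈ 6.79 × 10⁵ mm³

Decompose the section into non-overlapping parts with the origin at the bottom-left of its bounding rectangle.
Bottom plate: 200 × 16, A = 3 200 mm², y = 8 mm, Ī = 68 267 mm⁴.
Web plate: 10 × 230, A = 2 300 mm², y = 131 mm, Ī = 10 139 167 mm⁴.
Top plate: 100 × 26, A = 2 600 mm², y = 259 mm, Ī = 146 467 mm⁴.
Centroid: ȳ = ΣA·y / ΣA = 123.49 mm.
Transfer each piece to the horizontal centroidal axis using Ī + A·d² with d = y − 123.49:
  bottom plate: d = -115.49 mm → contributes +42 752 504 mm⁴
  web plate: d = 7.5062 mm → contributes +10 268 755 mm⁴
  top plate: d = 135.51 mm → contributes +47 887 466 mm⁴
Total I = 100 908 725 mm⁴.
Extreme fibre distance c = 148.51 mm; S = I/c = 679 492 mm³.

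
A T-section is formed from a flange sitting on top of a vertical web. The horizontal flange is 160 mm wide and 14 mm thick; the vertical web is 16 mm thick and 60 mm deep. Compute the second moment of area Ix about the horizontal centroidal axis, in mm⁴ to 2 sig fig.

Ix ≈ 1.2 × 10⁶ mm⁴

Decompose the section into non-overlapping parts with the origin at the bottom-left of its bounding rectangle.
Flange: 160 × 14, A = 2 240 mm², y = 67 mm, Ī = 36 587 mm⁴.
Web: 16 × 60, A = 960 mm², y = 30 mm, Ī = 288 000 mm⁴.
Centroid: ȳ = ΣA·y / ΣA = 55.9 mm.
Transfer each piece to the horizontal centroidal axis using Ī + A·d² with d = y − 55.9:
  flange: d = 11.1 mm → contributes +312 577 mm⁴
  web: d = -25.9 mm → contributes +931 978 mm⁴
Total I = 1 244 555 mm⁴.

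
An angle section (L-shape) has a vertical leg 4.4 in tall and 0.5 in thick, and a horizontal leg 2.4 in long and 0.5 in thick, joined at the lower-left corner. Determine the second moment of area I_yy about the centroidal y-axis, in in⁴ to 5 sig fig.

Decompose the section into non-overlapping parts with the origin at the bottom-left of its bounding rectangle.
Vertical leg: 0.5 × 4.4, A = 2.2 in², x = 0.25 in, Ī = 0.04583333 in⁴.
Horizontal leg (remainder): 1.9 × 0.5, A = 0.95 in², x = 1.45 in, Ī = 0.2857917 in⁴.
Centroid: x̄ = ΣA·x / ΣA = 0.6119048 in.
Transfer each piece to the centroidal y-axis using Ī + A·d² with d = x − 0.6119048:
  vertical leg: d = -0.3619048 in → contributes +0.3339785 in⁴
  horizontal leg (remainder): d = 0.8380952 in → contributes +0.9530751 in⁴
Total I = 1.287054 in⁴.

I_yy ≈ 1.2871 in⁴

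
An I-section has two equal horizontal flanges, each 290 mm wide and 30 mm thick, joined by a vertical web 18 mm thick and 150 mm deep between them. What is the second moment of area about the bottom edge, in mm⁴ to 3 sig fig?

I_base ≈ 3.69 × 10⁸ mm⁴

Split into non-overlapping primitives; take the origin at the lower-left of the bounding box.
Bottom flange: 290 × 30, A = 8 700 mm², y = 15 mm, Ī = 652 500 mm⁴.
Web: 18 × 150, A = 2 700 mm², y = 105 mm, Ī = 5 062 500 mm⁴.
Top flange: 290 × 30, A = 8 700 mm², y = 195 mm, Ī = 652 500 mm⁴.
Transfer each piece to the bottom edge using Ī + A·d² with d = y − 0:
  bottom flange: d = 15 mm → contributes +2 610 000 mm⁴
  web: d = 105 mm → contributes +34 830 000 mm⁴
  top flange: d = 195 mm → contributes +331 470 000 mm⁴
Total I = 368 910 000 mm⁴.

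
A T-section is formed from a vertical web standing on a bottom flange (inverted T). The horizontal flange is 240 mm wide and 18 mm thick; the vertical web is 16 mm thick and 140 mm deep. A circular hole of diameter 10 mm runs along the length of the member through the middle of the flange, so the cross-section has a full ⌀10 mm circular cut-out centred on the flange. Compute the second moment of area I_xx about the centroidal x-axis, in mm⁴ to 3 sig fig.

I_xx ≈ 1.29 × 10⁷ mm⁴

Split into non-overlapping primitives; take the origin at the lower-left of the bounding box.
Flange: 240 × 18, A = 4 320 mm², y = 9 mm, Ī = 116 640 mm⁴.
Web: 16 × 140, A = 2 240 mm², y = 88 mm, Ī = 3 658 667 mm⁴.
Hole (subtracted): ⌀10, A = 78.54 mm², y = 9 mm, Ī = 490.87 mm⁴.
Centroid: ȳ = ΣA·y / ΣA = 36.302 mm.
Transfer each piece to the centroidal x-axis using Ī + A·d² with d = y − 36.302:
  flange: d = -27.302 mm → contributes +3 336 880 mm⁴
  web: d = 51.698 mm → contributes +9 645 364 mm⁴
  hole: d = -27.302 mm → contributes −59 036 mm⁴
Total I = 12 923 207 mm⁴.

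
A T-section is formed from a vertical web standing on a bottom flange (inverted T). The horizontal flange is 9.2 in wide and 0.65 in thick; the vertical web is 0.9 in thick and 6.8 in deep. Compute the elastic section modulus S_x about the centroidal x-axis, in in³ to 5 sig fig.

S_x ≈ 12.548 in³

Decompose the section into non-overlapping parts with the origin at the bottom-left of its bounding rectangle.
Flange: 9.2 × 0.65, A = 5.98 in², y = 0.325 in, Ī = 0.2105458 in⁴.
Web: 0.9 × 6.8, A = 6.12 in², y = 4.05 in, Ī = 23.5824 in⁴.
Centroid: ȳ = ΣA·y / ΣA = 2.20905 in.
Transfer each piece to the centroidal x-axis using Ī + A·d² with d = y − 2.20905:
  flange: d = -1.88405 in → contributes +21.43741 in⁴
  web: d = 1.84095 in → contributes +44.32368 in⁴
Total I = 65.76109 in⁴.
Extreme fibre distance c = 5.24095 in; S = I/c = 12.54755 in³.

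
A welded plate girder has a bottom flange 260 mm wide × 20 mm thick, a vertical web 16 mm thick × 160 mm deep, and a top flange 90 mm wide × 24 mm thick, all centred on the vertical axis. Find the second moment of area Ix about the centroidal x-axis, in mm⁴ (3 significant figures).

Ix ≈ 5.88 × 10⁷ mm⁴

Split into non-overlapping primitives; take the origin at the lower-left of the bounding box.
Bottom plate: 260 × 20, A = 5 200 mm², y = 10 mm, Ī = 173 333 mm⁴.
Web plate: 16 × 160, A = 2 560 mm², y = 100 mm, Ī = 5 461 333 mm⁴.
Top plate: 90 × 24, A = 2 160 mm², y = 192 mm, Ī = 103 680 mm⁴.
Centroid: ȳ = ΣA·y / ΣA = 72.855 mm.
Transfer each piece to the centroidal x-axis using Ī + A·d² with d = y − 72.855:
  bottom plate: d = -62.855 mm → contributes +20 717 133 mm⁴
  web plate: d = 27.145 mm → contributes +7 347 694 mm⁴
  top plate: d = 119.15 mm → contributes +30 766 110 mm⁴
Total I = 58 830 938 mm⁴.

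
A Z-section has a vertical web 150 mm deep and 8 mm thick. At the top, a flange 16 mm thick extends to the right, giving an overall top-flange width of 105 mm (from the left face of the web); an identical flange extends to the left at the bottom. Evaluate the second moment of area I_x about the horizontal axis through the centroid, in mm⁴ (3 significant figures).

Split into non-overlapping primitives; take the origin at the lower-left of the bounding box.
Web: 8 × 150, A = 1 200 mm², y = 75 mm, Ī = 2 250 000 mm⁴.
Top flange (beyond web): 97 × 16, A = 1 552 mm², y = 142 mm, Ī = 33 109 mm⁴.
Bottom flange (beyond web): 97 × 16, A = 1 552 mm², y = 8 mm, Ī = 33 109 mm⁴.
Centroid: ȳ = ΣA·y / ΣA = 75 mm.
Transfer each piece to the horizontal axis through the centroid using Ī + A·d² with d = y − 75:
  web: d = 0 mm → contributes +2 250 000 mm⁴
  top flange (beyond web): d = 67 mm → contributes +7 000 037 mm⁴
  bottom flange (beyond web): d = -67 mm → contributes +7 000 037 mm⁴
Total I = 16 250 075 mm⁴.

I_x ≈ 1.63 × 10⁷ mm⁴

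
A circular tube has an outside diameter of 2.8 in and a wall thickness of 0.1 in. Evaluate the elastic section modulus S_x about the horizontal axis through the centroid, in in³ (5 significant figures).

S_x ≈ 0.55286 in³

Decompose the section into non-overlapping parts with the origin at the bottom-left of its bounding rectangle.
Outer circle: ⌀2.8, A = 6.157522 in², y = 1.4 in, Ī = 3.017186 in⁴.
Bore (subtracted): ⌀2.6, A = 5.309292 in², y = 1.4 in, Ī = 2.243176 in⁴.
By symmetry the centroid is at mid-height, ȳ = 1.4 in.
All pieces are centred on the horizontal axis through the centroid, so I = ΣĪ (holes subtracted) = 0.7740099 in⁴.
Extreme fibre distance c = 1.4 in; S = I/c = 0.5528642 in³.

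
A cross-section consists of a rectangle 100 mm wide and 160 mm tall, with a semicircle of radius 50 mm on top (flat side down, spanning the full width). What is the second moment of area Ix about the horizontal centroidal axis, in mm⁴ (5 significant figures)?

Ix ≈ 6.7125 × 10⁷ mm⁴

Break the section into simple shapes (no overlaps), measuring from the bottom-left corner of the bounding box.
Rectangular body: 100 × 160, A = 16 000 mm², y = 80 mm, Ī = 34 133 333 mm⁴.
Semicircular cap: semicircle r = 50, A = 3926.991 mm², y = 181.2207 mm, Ī = 685 981 mm⁴.
Centroid: ȳ = ΣA·y / ΣA = 99.94745 mm.
Transfer each piece to the horizontal centroidal axis using Ī + A·d² with d = y − 99.94745:
  rectangular body: d = -19.94745 mm → contributes +40 499 744 mm⁴
  semicircular cap: d = 81.27321 mm → contributes +26 625 071 mm⁴
Total I = 67 124 815 mm⁴.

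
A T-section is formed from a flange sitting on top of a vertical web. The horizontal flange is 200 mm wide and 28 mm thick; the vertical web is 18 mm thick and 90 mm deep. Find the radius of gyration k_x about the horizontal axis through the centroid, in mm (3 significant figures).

Decompose the section into non-overlapping parts with the origin at the bottom-left of its bounding rectangle.
Flange: 200 × 28, A = 5 600 mm², y = 104 mm, Ī = 365 867 mm⁴.
Web: 18 × 90, A = 1 620 mm², y = 45 mm, Ī = 1 093 500 mm⁴.
Centroid: ȳ = ΣA·y / ΣA = 90.762 mm.
Transfer each piece to the horizontal axis through the centroid using Ī + A·d² with d = y − 90.762:
  flange: d = 13.238 mm → contributes +1 347 270 mm⁴
  web: d = -45.762 mm → contributes +4 486 007 mm⁴
Total I = 5 833 277 mm⁴.
Radius of gyration: k = √(I/A) = √(5 833 277 / 7 220) = 28.424 mm.

k_x ≈ 28.4 mm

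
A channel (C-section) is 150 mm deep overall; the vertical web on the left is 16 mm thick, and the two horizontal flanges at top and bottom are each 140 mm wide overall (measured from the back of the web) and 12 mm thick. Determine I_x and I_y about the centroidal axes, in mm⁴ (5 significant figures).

Treat the section as a set of non-overlapping primitives; coordinates are from the bounding-box lower-left.
Web: 16 × 150, A = 2 400 mm², y = 75 mm, Ī = 4 500 000 mm⁴.
Top flange (beyond web): 124 × 12, A = 1 488 mm², y = 144 mm, Ī = 17 856 mm⁴.
Bottom flange (beyond web): 124 × 12, A = 1 488 mm², y = 6 mm, Ī = 17 856 mm⁴.
By symmetry the centroid is at mid-height, ȳ = 75 mm.
Transfer each piece to the centroidal x-axis using Ī + A·d² with d = y − 75:
  web: d = 0 mm → contributes +4 500 000 mm⁴
  top flange (beyond web): d = 69 mm → contributes +7 102 224 mm⁴
  bottom flange (beyond web): d = -69 mm → contributes +7 102 224 mm⁴
Total I = 18 704 448 mm⁴.
For the y-axis: x̄ = 46.75 mm.
Repeating about the centroidal y-axis gives I_y = 10 374 448 mm⁴.

I_x ≈ 1.8704 × 10⁷ mm⁴, I_y ≈ 1.0374 × 10⁷ mm⁴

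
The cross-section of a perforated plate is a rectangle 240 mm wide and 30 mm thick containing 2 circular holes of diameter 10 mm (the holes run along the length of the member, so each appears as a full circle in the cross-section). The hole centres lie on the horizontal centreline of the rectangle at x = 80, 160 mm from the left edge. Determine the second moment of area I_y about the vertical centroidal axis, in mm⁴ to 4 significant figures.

Treat the section as a set of non-overlapping primitives; coordinates are from the bounding-box lower-left.
Plate: 240 × 30, A = 7 200 mm², x = 120 mm, Ī = 34 560 000 mm⁴.
Hole 1 (subtracted): ⌀10, A = 78.5398 mm², x = 80 mm, Ī = 490.874 mm⁴.
Hole 2 (subtracted): ⌀10, A = 78.5398 mm², x = 160 mm, Ī = 490.874 mm⁴.
By symmetry the centroid is at mid-width, x̄ = 120 mm.
Transfer each piece to the vertical centroidal axis using Ī + A·d² with d = x − 120:
  plate: d = 0 mm → contributes +34 560 000 mm⁴
  hole 1: d = -40 mm → contributes −126 155 mm⁴
  hole 2: d = 40 mm → contributes −126 155 mm⁴
Total I = 34 307 691 mm⁴.

I_y ≈ 3.431 × 10⁷ mm⁴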